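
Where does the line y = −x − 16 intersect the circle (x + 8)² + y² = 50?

Substitute y = −x − 16:
2x² + 48x + 270 = 0  ⟹  x² + 24x + 135 = 0
x = −9 or x = −15, giving (−9, −7) and (−15, −1).

(−15, −1) and (−9, −7)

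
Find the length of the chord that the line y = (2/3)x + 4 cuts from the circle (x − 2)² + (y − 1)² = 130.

6√13

Express y = (12 + 2x)/3 and substitute into the circle:
13x² − 1053 = 0  ⟹  x² − 81 = 0
x = 9 or x = −9, giving (9, 10) and (−9, −2).
Chord length = distance between (9, 10) and (−9, −2) = √468 = 6√13.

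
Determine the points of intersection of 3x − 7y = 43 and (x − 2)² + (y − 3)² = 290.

Substitute y = (−43 + 3x)/7:
58x² − 580x − 9918 = 0  ⟹  x² − 10x − 171 = 0
x = 19 or x = −9, giving (19, 2) and (−9, −10).

(−9, −10) and (19, 2)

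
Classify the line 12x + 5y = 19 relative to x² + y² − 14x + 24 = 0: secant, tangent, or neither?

tangent

d² = (12·7 + 5·0 − (19))²/169 = 25; r² = 25.
Since d² = r², the line is tangent.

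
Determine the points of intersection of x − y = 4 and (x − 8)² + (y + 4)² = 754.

(−15, −19) and (23, 19)

From the line, y = x − 4. Substituting:
2x² − 16x − 690 = 0  ⟹  x² − 8x − 345 = 0
x = 23 or x = −15, giving (23, 19) and (−15, −19).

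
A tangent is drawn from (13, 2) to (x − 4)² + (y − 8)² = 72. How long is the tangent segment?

3√5

With centre O = (4, 8), |OP|² = 117 and r² = 72.
By the tangent–radius right angle, tangent length = √(|PO|² − r²) = √45 = 3√5.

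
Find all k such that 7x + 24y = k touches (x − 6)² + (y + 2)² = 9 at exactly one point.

k = −81 or k = 69

For a tangent, require d(centre, line) = r = 3.
|7·6 + 24·(−2) − k| / √625 = 3
|k − (−6)| = 3·25, so k = 69 or k = −81.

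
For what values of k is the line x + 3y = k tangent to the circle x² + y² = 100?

The line touches the circle iff its distance from (0, 0) is 10:
|1·0 + 3·0 − k| / √10 = 10
|k| = 10√10.

k = ±10√10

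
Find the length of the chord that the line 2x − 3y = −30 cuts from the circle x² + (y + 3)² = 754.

Centre (0, −3), r² = 754. Perpendicular distance d from centre to line = |39| / √13 = 39/√13.
Half the chord is √(r² − d²) = √(637), so the full chord is 14√13.

14√13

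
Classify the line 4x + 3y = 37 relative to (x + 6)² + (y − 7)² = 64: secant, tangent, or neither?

Substituting the line into the circle gives 25x² − 20x + 4 = 0.
Δ = 400 − 400 = 0.
A repeated root: the line is tangent.

tangent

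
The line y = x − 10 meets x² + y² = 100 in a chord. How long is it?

10√2

Substitute y = x − 10:
2x² − 20x = 0  ⟹  x² − 10x = 0
x = 10 or x = 0, giving (10, 0) and (0, −10).
Chord length = distance between (10, 0) and (0, −10) = √200 = 10√2.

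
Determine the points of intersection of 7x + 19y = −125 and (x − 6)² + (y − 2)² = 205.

From the line, y = (−125 − 7x)/19. Substituting:
410x² − 2050x − 34440 = 0  ⟹  x² − 5x − 84 = 0
x = 12 or x = −7, giving (12, −11) and (−7, −4).

(−7, −4) and (12, −11)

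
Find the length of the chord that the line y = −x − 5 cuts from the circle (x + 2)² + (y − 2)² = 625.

Centre (−2, 2), r² = 625. Perpendicular distance d from centre to line = |5| / √2 = 5/√2.
Chord = 2√(r² − d²) = 2·√(1225/2) = 35√2.

35√2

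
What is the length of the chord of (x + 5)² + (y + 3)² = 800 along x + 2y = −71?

The distance from (−5, −3) to the line is 60/√5, and r² = 800.
Chord = 2√(r² − d²) = 2·√(80) = 8√5.

8√5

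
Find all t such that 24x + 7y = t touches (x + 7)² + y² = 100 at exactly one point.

For a tangent, require d(centre, line) = r = 10.
|24·(−7) + 7·0 − t| / √625 = 10
|t − (−168)| = 10·25, so t = 82 or t = −418.

t = −418 or t = 82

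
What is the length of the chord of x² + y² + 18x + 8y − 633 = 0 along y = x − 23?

Centre (−9, −4), r² = 730. Perpendicular distance d from centre to line = |−28| / √2 = 28/√2.
Chord = 2√(r² − d²) = 2·√(338) = 26√2.

26√2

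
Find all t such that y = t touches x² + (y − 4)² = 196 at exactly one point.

The line touches the circle iff its distance from (0, 4) is 14:
|0·0 + 1·4 − t| / √1 = 14
|t − (4)| = 14, so t = 18 or t = −10.

t = −10 or t = 18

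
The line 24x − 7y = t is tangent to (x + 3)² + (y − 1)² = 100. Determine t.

t = −329 or t = 171

For a tangent, require d(centre, line) = r = 10.
|24·(−3) − 7·1 − t| / √625 = 10
|t − (−79)| = 10·25, so t = 171 or t = −329.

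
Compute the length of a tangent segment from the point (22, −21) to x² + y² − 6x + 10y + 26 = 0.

√609

With centre O = (3, −5), |OP|² = 617 and r² = 8.
By the tangent–radius right angle, tangent length = √(|PO|² − r²) = √609.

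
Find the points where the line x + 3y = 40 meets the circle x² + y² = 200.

(−2, 14) and (10, 10)

From the line, y = (40 − x)/3. Substituting:
10x² − 80x − 200 = 0  ⟹  x² − 8x − 20 = 0
x = 10 or x = −2, giving (10, 10) and (−2, 14).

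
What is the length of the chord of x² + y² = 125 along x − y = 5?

Centre (0, 0), r² = 125. Perpendicular distance d from centre to line = |−5| / √2 = 5/√2.
Half the chord is √(r² − d²) = √(225/2), so the full chord is 15√2.

15√2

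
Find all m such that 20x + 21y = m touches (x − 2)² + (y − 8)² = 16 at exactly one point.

m = 92 or m = 324

The line touches the circle iff its distance from (2, 8) is 4:
|20·2 + 21·8 − m| / √841 = 4
|m − (208)| = 4·29, so m = 324 or m = 92.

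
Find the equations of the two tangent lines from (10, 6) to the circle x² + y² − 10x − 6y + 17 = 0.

A line y − (6) = m(x − (10)) is tangent when its distance from (5, 3) is √17:
[m·(−5) − (−3)]² = 17(m² + 1)
4m² − 15m − 4 = 0, so m = −1/4 or m = 4.
With m = −1/4: x + 4y = 34. With m = 4: 4x − y = 34.

x + 4y = 34 and 4x − y = 34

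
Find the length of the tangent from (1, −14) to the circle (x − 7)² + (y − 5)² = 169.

2√57

The centre is (7, 5) and r = 13. The square of the distance from P to the centre is 36 + 361 = 397.
The tangent meets the radius at right angles, so tangent² = |PO|² − r² = 397 − 169 = 228.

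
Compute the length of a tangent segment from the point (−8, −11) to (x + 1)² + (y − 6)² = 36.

The centre is (−1, 6) and r = 6. The square of the distance from P to the centre is 49 + 289 = 338.
The tangent meets the radius at right angles, so tangent² = |PO|² − r² = 338 − 36 = 302.

√302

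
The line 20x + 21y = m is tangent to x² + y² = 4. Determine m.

The line touches the circle iff its distance from (0, 0) is 2:
|20·0 + 21·0 − m| / √841 = 2
|m| = 2·29, so m = 58 or m = −58.

m = −58 or m = 58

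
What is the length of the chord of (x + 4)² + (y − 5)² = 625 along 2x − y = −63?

10√5

The distance from (−4, 5) to the line is 50/√5, and r² = 625.
Half the chord is √(r² − d²) = √(125), so the full chord is 10√5.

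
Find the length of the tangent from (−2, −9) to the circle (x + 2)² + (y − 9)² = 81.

With centre O = (−2, 9), |OP|² = 324 and r² = 81.
Power of the point: PT² = |PO|² − r² = 243, so PT = 9√3.

9√3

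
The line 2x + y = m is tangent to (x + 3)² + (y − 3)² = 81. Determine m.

m = −3 ± 9√5

For a tangent, require d(centre, line) = r = 9.
|2·(−3) + 1·3 − m| / √5 = 9
|m − (−3)| = 9√5.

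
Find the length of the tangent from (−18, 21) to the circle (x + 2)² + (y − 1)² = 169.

With centre O = (−2, 1), |OP|² = 656 and r² = 169.
Power of the point: PT² = |PO|² − r² = 487, so PT = √487.

√487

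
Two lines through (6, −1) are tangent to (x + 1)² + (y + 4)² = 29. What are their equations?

5x − 2y = 32 and 2x + 5y = 7

Let a tangent through (6, −1) have slope m. Its distance from (−1, −4) must equal √29:
[m·(−7) − (−3)]² = 29(m² + 1)
10m² − 21m − 10 = 0, so m = 5/2 or m = −2/5.
With m = 5/2: 5x − 2y = 32. With m = −2/5: 2x + 5y = 7.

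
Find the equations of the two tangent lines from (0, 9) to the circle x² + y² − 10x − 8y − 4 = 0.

2x − y = −9 and x − 2y = −18

Let a tangent through (0, 9) have slope m. Its distance from (5, 4) must equal 3√5:
(5m − (−5))² = 45(m² + 1)
2m² − 5m + 2 = 0, so m = 2 or m = 1/2.
Through (0, 9) these give 2x − y = −9 and x − 2y = −18.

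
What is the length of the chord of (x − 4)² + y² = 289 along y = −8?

30

Express y = −8 and substitute into the circle:
x² − 8x − 209 = 0
x = 19 or x = −11, giving (19, −8) and (−11, −8).
|(19, −8) − (−11, −8)| = √((30)² + (0)²) = 30.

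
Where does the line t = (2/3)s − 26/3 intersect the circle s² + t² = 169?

Express t = (−26 + 2s)/3 and substitute into the circle:
13s² − 104s − 845 = 0  ⟹  s² − 8s − 65 = 0
s = 13 or s = −5, giving (13, 0) and (−5, −12).

(−5, −12) and (13, 0)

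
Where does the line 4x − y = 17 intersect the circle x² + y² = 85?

Express y = 4x − 17 and substitute into the circle:
17x² − 136x + 204 = 0  ⟹  x² − 8x + 12 = 0
x = 6 or x = 2, giving (6, 7) and (2, −9).

(2, −9) and (6, 7)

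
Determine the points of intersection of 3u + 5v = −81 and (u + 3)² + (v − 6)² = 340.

Express v = (−81 − 3u)/5 and substitute into the circle:
34u² + 816u + 4046 = 0  ⟹  u² + 24u + 119 = 0
u = −7 or u = −17, giving (−7, −12) and (−17, −6).

(−17, −6) and (−7, −12)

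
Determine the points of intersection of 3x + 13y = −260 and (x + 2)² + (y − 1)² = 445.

(−13, −17) and (0, −20)

Express y = (−260 − 3x)/13 and substitute into the circle:
178x² + 2314x = 0  ⟹  x² + 13x = 0
x = 0 or x = −13, giving (0, −20) and (−13, −17).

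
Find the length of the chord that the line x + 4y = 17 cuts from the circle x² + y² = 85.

Substitute y = (17 − x)/4:
17x² − 34x − 1071 = 0  ⟹  x² − 2x − 63 = 0
x = 9 or x = −7, giving (9, 2) and (−7, 6).
|(9, 2) − (−7, 6)| = √((16)² + (−4)²) = 4√17.

4√17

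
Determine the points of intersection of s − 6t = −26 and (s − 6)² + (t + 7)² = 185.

From the line, t = (26 + s)/6. Substituting:
37s² − 296s − 740 = 0  ⟹  s² − 8s − 20 = 0
s = 10 or s = −2, giving (10, 6) and (−2, 4).

(−2, 4) and (10, 6)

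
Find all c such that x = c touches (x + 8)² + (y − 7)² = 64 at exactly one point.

c = −16 or c = 0

Tangency holds when the distance from the centre (−8, 7) to the line equals the radius 8:
|1·(−8) + 0·7 − c| / √1 = 8
|c − (−8)| = 8, so c = 0 or c = −16.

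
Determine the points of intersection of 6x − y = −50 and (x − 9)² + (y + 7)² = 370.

(−10, −10) and (−8, 2)

Express y = 6x + 50 and substitute into the circle:
37x² + 666x + 2960 = 0  ⟹  x² + 18x + 80 = 0
x = −8 or x = −10, giving (−8, 2) and (−10, −10).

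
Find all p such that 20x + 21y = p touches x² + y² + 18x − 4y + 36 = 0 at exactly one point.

Tangency holds when the distance from the centre (−9, 2) to the line equals the radius 7:
|20·(−9) + 21·2 − p| / √841 = 7
|p − (−138)| = 7·29, so p = 65 or p = −341.

p = −341 or p = 65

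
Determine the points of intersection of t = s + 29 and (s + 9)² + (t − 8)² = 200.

From the line, t = s + 29. Substituting:
2s² + 60s + 322 = 0  ⟹  s² + 30s + 161 = 0
s = −7 or s = −23, giving (−7, 22) and (−23, 6).

(−23, 6) and (−7, 22)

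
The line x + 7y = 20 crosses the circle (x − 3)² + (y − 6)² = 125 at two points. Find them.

(−8, 4) and (13, 1)

Substitute y = (20 − x)/7:
50x² − 250x − 5200 = 0  ⟹  x² − 5x − 104 = 0
x = 13 or x = −8, giving (13, 1) and (−8, 4).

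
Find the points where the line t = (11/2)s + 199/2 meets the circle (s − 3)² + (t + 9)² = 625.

(−21, −16) and (−17, 6)

From the line, t = (199 + 11s)/2. Substituting:
125s² + 4750s + 44625 = 0  ⟹  s² + 38s + 357 = 0
s = −17 or s = −21, giving (−17, 6) and (−21, −16).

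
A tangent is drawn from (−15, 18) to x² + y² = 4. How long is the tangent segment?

The centre is (0, 0) and r = 2. The square of the distance from P to the centre is 225 + 324 = 549.
Power of the point: PT² = |PO|² − r² = 545, so PT = √545.

√545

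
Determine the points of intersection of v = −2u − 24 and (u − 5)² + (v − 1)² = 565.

(−17, 10) and (−1, −22)

Express v = −2u − 24 and substitute into the circle:
5u² + 90u + 85 = 0  ⟹  u² + 18u + 17 = 0
u = −1 or u = −17, giving (−1, −22) and (−17, 10).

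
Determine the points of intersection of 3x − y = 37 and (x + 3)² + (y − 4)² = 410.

(8, −13) and (16, 11)

Express y = 3x − 37 and substitute into the circle:
10x² − 240x + 1280 = 0  ⟹  x² − 24x + 128 = 0
x = 16 or x = 8, giving (16, 11) and (8, −13).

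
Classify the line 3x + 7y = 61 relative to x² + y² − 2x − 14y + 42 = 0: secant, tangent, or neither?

d² = (3·1 + 7·7 − (61))²/58 = 81/58; r² = 8.
Since d² < r², the line cuts the circle twice.

secant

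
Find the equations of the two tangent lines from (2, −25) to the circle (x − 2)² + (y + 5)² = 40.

Let a tangent through (2, −25) have slope m. Its distance from (2, −5) must equal 2√10:
[m·(0) − (20)]² = 40(m² + 1)
m² − 9 = 0, so m = 3 or m = −3.
With m = 3: 3x − y = 31. With m = −3: 3x + y = −19.

3x − y = 31 and 3x + y = −19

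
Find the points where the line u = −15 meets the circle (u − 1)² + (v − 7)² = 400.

The line gives u = −15. Substituting into the circle:
v² − 14v − 95 = 0
v = 19 or v = −5, giving (−15, 19) and (−15, −5).

(−15, −5) and (−15, 19)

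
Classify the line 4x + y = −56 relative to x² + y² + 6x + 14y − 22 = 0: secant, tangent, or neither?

Centre (−3, −7), r² = 80. Distance² from centre to line = (37)²/17 = 1369/17.
Since d² > r², the line lies outside the circle.

neither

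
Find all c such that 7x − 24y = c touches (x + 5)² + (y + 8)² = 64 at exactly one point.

c = −43 or c = 357

For a tangent, require d(centre, line) = r = 8.
|7·(−5) − 24·(−8) − c| / √625 = 8
|c − (157)| = 8·25, so c = 357 or c = −43.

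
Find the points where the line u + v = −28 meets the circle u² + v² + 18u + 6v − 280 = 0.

Express v = −u − 28 and substitute into the circle:
2u² + 68u + 336 = 0  ⟹  u² + 34u + 168 = 0
u = −6 or u = −28, giving (−6, −22) and (−28, 0).

(−28, 0) and (−6, −22)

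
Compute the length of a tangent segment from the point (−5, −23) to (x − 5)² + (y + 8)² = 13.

2√78

The centre is (5, −8) and r = √13. The square of the distance from P to the centre is 100 + 225 = 325.
The tangent meets the radius at right angles, so tangent² = |PO|² − r² = 325 − 13 = 312.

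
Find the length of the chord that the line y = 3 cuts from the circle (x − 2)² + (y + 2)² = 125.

20

From the line, y = 3. Substituting:
x² − 4x − 96 = 0
x = 12 or x = −8, giving (12, 3) and (−8, 3).
Chord length = distance between (12, 3) and (−8, 3) = √400 = 20.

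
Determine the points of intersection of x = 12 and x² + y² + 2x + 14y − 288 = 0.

The line gives x = 12. Substituting into the circle:
y² + 14y − 120 = 0
y = 6 or y = −20, giving (12, 6) and (12, −20).

(12, −20) and (12, 6)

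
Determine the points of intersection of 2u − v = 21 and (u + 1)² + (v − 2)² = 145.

From the line, v = 2u − 21. Substituting:
5u² − 90u + 385 = 0  ⟹  u² − 18u + 77 = 0
u = 11 or u = 7, giving (11, 1) and (7, −7).

(7, −7) and (11, 1)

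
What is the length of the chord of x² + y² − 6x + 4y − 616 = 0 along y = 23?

4

Centre (3, −2), r² = 629. Perpendicular distance d from centre to line = |−25| / √1 = 25.
Half the chord is √(r² − d²) = √(4), so the full chord is 4.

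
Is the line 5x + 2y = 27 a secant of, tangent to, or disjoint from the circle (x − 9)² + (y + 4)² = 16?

secant

Substituting the line into the circle gives 29x² − 422x + 1485 = 0.
Δ = 178084 − 172260 = 5824.
Two real roots: the line is a secant.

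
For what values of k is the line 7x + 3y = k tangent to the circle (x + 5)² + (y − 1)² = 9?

For a tangent, require d(centre, line) = r = 3.
|7·(−5) + 3·1 − k| / √58 = 3
|k − (−32)| = 3√58.

k = −32 ± 3√58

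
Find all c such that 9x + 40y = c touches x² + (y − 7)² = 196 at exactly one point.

Tangency holds when the distance from the centre (0, 7) to the line equals the radius 14:
|9·0 + 40·7 − c| / √1681 = 14
|c − (280)| = 14·41, so c = 854 or c = −294.

c = −294 or c = 854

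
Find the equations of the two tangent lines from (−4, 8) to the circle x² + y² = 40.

3x − y = −20 and x + 3y = 20

Write the tangent as mx − y + (8 − m·(−4)) = 0 and set its distance from the centre to 2√10:
(4m − (−8))² = 40(m² + 1)
3m² − 8m − 3 = 0, so m = 3 or m = −1/3.
With m = 3: 3x − y = −20. With m = −1/3: x + 3y = 20.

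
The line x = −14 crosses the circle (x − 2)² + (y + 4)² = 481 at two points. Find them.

(−14, −19) and (−14, 11)

The line gives x = −14. Substituting into the circle:
y² + 8y − 209 = 0
y = 11 or y = −19, giving (−14, 11) and (−14, −19).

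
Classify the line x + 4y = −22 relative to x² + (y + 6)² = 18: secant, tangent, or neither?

secant

Centre (0, −6), r² = 18. Distance² from centre to line = (−2)²/17 = 4/17.
Since d² < r², the line cuts the circle twice.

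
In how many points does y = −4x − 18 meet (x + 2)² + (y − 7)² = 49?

Centre (−2, 7), r² = 49. Distance² from centre to line = (17)²/17 = 17.
Since d² < r², the line cuts the circle twice.

2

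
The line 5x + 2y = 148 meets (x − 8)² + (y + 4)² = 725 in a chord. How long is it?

Express y = (148 − 5x)/2 and substitute into the circle:
29x² − 1624x + 21692 = 0  ⟹  x² − 56x + 748 = 0
x = 34 or x = 22, giving (34, −11) and (22, 19).
Chord length = distance between (34, −11) and (22, 19) = √1044 = 6√29.

6√29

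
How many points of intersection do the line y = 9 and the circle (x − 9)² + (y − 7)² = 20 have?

2

d² = (0·9 + 1·7 − (9))² = 4; r² = 20.
Since d² < r², the line cuts the circle twice.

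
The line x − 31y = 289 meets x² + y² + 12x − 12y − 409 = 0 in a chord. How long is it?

The distance from (−6, 6) to the line is 481/√962, and r² = 481.
Half the chord is √(r² − d²) = √(481/2), so the full chord is √962.

√962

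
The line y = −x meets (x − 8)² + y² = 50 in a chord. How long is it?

6√2

Substitute y = −x:
2x² − 16x + 14 = 0  ⟹  x² − 8x + 7 = 0
x = 7 or x = 1, giving (7, −7) and (1, −1).
|(7, −7) − (1, −1)| = √((6)² + (−6)²) = 6√2.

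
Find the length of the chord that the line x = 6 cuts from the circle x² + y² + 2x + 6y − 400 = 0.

38

Centre (−1, −3), r² = 410. Perpendicular distance d from centre to line = |−7| / √1 = 7.
Chord = 2√(r² − d²) = 2·√(361) = 38.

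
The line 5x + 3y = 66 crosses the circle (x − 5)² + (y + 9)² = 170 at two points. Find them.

(12, 2) and (18, −8)

From the line, y = (66 − 5x)/3. Substituting:
34x² − 1020x + 7344 = 0  ⟹  x² − 30x + 216 = 0
x = 18 or x = 12, giving (18, −8) and (12, 2).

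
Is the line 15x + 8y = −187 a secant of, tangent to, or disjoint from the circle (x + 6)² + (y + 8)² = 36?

secant

d² = (15·(−6) + 8·(−8) − (−187))²/289 = 1089/289; r² = 36.
Since d² < r², the line cuts the circle twice.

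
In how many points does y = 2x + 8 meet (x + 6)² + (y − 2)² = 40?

Substituting the line into the circle gives 5x² + 36x + 32 = 0.
Δ = 1296 − 640 = 656.
Two real roots: the line is a secant.

2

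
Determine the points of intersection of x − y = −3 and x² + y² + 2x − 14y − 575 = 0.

(−16, −13) and (19, 22)

Substitute y = x + 3:
2x² − 6x − 608 = 0  ⟹  x² − 3x − 304 = 0
x = 19 or x = −16, giving (19, 22) and (−16, −13).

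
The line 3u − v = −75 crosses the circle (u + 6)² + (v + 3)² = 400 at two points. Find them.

Substitute v = 3u + 75:
10u² + 480u + 5720 = 0  ⟹  u² + 48u + 572 = 0
u = −22 or u = −26, giving (−22, 9) and (−26, −3).

(−26, −3) and (−22, 9)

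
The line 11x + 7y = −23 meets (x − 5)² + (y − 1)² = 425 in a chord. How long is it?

From the line, y = (−23 − 11x)/7. Substituting:
170x² + 170x − 18700 = 0  ⟹  x² + x − 110 = 0
x = 10 or x = −11, giving (10, −19) and (−11, 14).
Chord length = distance between (10, −19) and (−11, 14) = √1530 = 3√170.

3√170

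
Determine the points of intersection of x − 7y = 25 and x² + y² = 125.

(−10, −5) and (11, −2)

Express y = (−25 + x)/7 and substitute into the circle:
50x² − 50x − 5500 = 0  ⟹  x² − x − 110 = 0
x = 11 or x = −10, giving (11, −2) and (−10, −5).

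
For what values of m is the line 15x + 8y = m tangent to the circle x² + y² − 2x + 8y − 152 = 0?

The line touches the circle iff its distance from (1, −4) is 13:
|15·1 + 8·(−4) − m| / √289 = 13
|m − (−17)| = 13·17, so m = 204 or m = −238.

m = −238 or m = 204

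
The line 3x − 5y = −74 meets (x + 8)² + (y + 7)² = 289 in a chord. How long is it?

The distance from (−8, −7) to the line is 85/√34, and r² = 289.
Half the chord is √(r² − d²) = √(153/2), so the full chord is 3√34.

3√34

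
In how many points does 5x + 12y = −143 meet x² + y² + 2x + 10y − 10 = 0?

Substituting the line into the circle gives 169x² + 1118x + 1849 = 0.
Discriminant = (1118)² − 4·169·(1849) = 0.
A repeated root: the line is tangent.

1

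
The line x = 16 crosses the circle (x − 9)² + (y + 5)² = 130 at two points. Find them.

The line gives x = 16. Substituting into the circle:
y² + 10y − 56 = 0
y = 4 or y = −14, giving (16, 4) and (16, −14).

(16, −14) and (16, 4)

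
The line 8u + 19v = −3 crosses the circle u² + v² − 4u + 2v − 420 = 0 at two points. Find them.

(−17, 7) and (21, −9)

Substitute v = (−3 − 8u)/19:
425u² − 1700u − 151725 = 0  ⟹  u² − 4u − 357 = 0
u = 21 or u = −17, giving (21, −9) and (−17, 7).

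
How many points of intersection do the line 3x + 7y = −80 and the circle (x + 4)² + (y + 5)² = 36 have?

2

Substituting the line into the circle gives 58x² + 662x + 1045 = 0.
Δ = 438244 − 242440 = 195804.
Two real roots: the line is a secant.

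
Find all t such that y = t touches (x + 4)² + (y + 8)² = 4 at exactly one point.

The line touches the circle iff its distance from (−4, −8) is 2:
|0·(−4) + 1·(−8) − t| / √1 = 2
|t − (−8)| = 2, so t = −6 or t = −10.

t = −10 or t = −6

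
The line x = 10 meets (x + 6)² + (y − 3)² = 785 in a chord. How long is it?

The line gives x = 10. Substituting into the circle:
y² − 6y − 520 = 0
y = 26 or y = −20, giving (10, 26) and (10, −20).
Chord length = distance between (10, 26) and (10, −20) = √2116 = 46.

46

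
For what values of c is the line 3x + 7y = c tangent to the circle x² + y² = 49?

For a tangent, require d(centre, line) = r = 7.
|3·0 + 7·0 − c| / √58 = 7
|c| = 7√58.

c = ±7√58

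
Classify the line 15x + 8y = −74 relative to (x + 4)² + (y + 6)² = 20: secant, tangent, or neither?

secant

d² = (15·(−4) + 8·(−6) − (−74))²/289 = 4; r² = 20.
Since d² < r², the line cuts the circle twice.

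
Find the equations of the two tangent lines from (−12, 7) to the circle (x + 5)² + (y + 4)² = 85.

9x − 2y = −122 and 2x + 9y = 39

Write the tangent as mx − y + (7 − m·(−12)) = 0 and set its distance from the centre to √85:
(7m − (−11))² = 85(m² + 1)
18m² − 77m − 18 = 0, so m = 9/2 or m = −2/9.
With m = 9/2: 9x − 2y = −122. With m = −2/9: 2x + 9y = 39.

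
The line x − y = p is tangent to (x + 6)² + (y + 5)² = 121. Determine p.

For a tangent, require d(centre, line) = r = 11.
|1·(−6) − 1·(−5) − p| / √2 = 11
|p − (−1)| = 11√2.

p = −1 ± 11√2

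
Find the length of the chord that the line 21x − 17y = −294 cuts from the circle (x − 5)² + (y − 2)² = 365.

Substitute y = (294 + 21x)/17:
730x² + 8030x − 30660 = 0  ⟹  x² + 11x − 42 = 0
x = 3 or x = −14, giving (3, 21) and (−14, 0).
|(3, 21) − (−14, 0)| = √((17)² + (21)²) = √730.

√730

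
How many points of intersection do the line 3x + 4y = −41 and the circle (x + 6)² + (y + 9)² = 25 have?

d² = (3·(−6) + 4·(−9) − (−41))²/25 = 169/25; r² = 25.
Since d² < r², the line cuts the circle twice.

2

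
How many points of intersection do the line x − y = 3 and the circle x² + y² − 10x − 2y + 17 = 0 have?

2

Substituting the line into the circle gives 2x² − 18x + 32 = 0.
Δ = 324 − 256 = 68.
Two real roots: the line is a secant.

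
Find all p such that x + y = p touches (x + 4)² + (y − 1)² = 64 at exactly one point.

p = −3 ± 8√2

Tangency holds when the distance from the centre (−4, 1) to the line equals the radius 8:
|1·(−4) + 1·1 − p| / √2 = 8
|p − (−3)| = 8√2.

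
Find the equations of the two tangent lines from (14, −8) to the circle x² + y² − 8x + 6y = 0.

Let a tangent through (14, −8) have slope m. Its distance from (4, −3) must equal 5:
[m·(−10) − (5)]² = 25(m² + 1)
3m² + 4m = 0, so m = −4/3 or m = 0.
With m = −4/3: 4x + 3y = 32. With m = 0: y = −8.

4x + 3y = 32 and y = −8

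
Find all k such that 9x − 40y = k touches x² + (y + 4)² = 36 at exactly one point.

k = −86 or k = 406

The line touches the circle iff its distance from (0, −4) is 6:
|9·0 − 40·(−4) − k| / √1681 = 6
|k − (160)| = 6·41, so k = 406 or k = −86.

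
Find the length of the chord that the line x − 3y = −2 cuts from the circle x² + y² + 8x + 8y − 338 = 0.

From the line, y = (2 + x)/3. Substituting:
10x² + 100x − 2990 = 0  ⟹  x² + 10x − 299 = 0
x = 13 or x = −23, giving (13, 5) and (−23, −7).
|(13, 5) − (−23, −7)| = √((36)² + (12)²) = 12√10.

12√10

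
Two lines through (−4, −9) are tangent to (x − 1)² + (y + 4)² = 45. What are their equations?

A line y − (−9) = m(x − (−4)) is tangent when its distance from (1, −4) is 3√5:
(5m − (5))² = 45(m² + 1)
2m² + 5m + 2 = 0, so m = −1/2 or m = −2.
With m = −1/2: x + 2y = −22. With m = −2: 2x + y = −17.

x + 2y = −22 and 2x + y = −17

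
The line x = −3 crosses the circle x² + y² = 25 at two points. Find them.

The line gives x = −3. Substituting into the circle:
y² − 16 = 0
y = 4 or y = −4, giving (−3, 4) and (−3, −4).

(−3, −4) and (−3, 4)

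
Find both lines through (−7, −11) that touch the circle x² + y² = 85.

Let a tangent through (−7, −11) have slope m. Its distance from (0, 0) must equal √85:
(7m − (11))² = 85(m² + 1)
18m² + 77m − 18 = 0, so m = 2/9 or m = −9/2.
Through (−7, −11) these give 2x − 9y = 85 and 9x + 2y = −85.

2x − 9y = 85 and 9x + 2y = −85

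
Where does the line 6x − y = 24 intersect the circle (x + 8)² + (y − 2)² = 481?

From the line, y = 6x − 24. Substituting:
37x² − 296x + 259 = 0  ⟹  x² − 8x + 7 = 0
x = 7 or x = 1, giving (7, 18) and (1, −18).

(1, −18) and (7, 18)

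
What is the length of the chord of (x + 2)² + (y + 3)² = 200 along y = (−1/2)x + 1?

12√5

The distance from (−2, −3) to the line is 10/√5, and r² = 200.
Half the chord is √(r² − d²) = √(180), so the full chord is 12√5.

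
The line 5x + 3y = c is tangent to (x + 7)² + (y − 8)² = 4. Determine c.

c = −11 ± 2√34

Tangency holds when the distance from the centre (−7, 8) to the line equals the radius 2:
|5·(−7) + 3·8 − c| / √34 = 2
|c − (−11)| = 2√34.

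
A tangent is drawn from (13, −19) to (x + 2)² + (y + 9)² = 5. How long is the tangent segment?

8√5

Centre (−2, −9), r² = 5. |PO|² = (15)² + (−10)² = 325.
The tangent meets the radius at right angles, so tangent² = |PO|² − r² = 325 − 5 = 320.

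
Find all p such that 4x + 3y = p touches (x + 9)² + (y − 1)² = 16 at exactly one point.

p = −53 or p = −13

The line touches the circle iff its distance from (−9, 1) is 4:
|4·(−9) + 3·1 − p| / √25 = 4
|p − (−33)| = 4·5, so p = −13 or p = −53.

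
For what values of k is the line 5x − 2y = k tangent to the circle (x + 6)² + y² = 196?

Tangency holds when the distance from the centre (−6, 0) to the line equals the radius 14:
|5·(−6) − 2·0 − k| / √29 = 14
|k − (−30)| = 14√29.

k = −30 ± 14√29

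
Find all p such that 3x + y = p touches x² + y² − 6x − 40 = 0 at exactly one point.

p = 9 ± 7√10

For a tangent, require d(centre, line) = r = 7.
|3·3 + 1·0 − p| / √10 = 7
|p − (9)| = 7√10.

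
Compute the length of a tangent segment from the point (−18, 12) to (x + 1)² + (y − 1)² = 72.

Centre (−1, 1), r² = 72. |PO|² = (−17)² + (11)² = 410.
The tangent meets the radius at right angles, so tangent² = |PO|² − r² = 410 − 72 = 338.

13√2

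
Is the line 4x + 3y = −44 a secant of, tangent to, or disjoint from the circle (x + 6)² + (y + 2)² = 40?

Substituting the line into the circle gives 25x² + 412x + 1408 = 0.
Discriminant = (412)² − 4·25·(1408) = 28944 > 0.
Two real roots: the line is a secant.

secant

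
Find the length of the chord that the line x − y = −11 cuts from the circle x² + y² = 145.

13√2

From the line, y = x + 11. Substituting:
2x² + 22x − 24 = 0  ⟹  x² + 11x − 12 = 0
x = 1 or x = −12, giving (1, 12) and (−12, −1).
|(1, 12) − (−12, −1)| = √((13)² + (13)²) = 13√2.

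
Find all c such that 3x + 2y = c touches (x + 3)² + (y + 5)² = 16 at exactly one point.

c = −19 ± 4√13

For a tangent, require d(centre, line) = r = 4.
|3·(−3) + 2·(−5) − c| / √13 = 4
|c − (−19)| = 4√13.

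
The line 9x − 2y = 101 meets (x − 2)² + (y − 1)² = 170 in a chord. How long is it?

From the line, y = (−101 + 9x)/2. Substituting:
85x² − 1870x + 9945 = 0  ⟹  x² − 22x + 117 = 0
x = 13 or x = 9, giving (13, 8) and (9, −10).
Chord length = distance between (13, 8) and (9, −10) = √340 = 2√85.

2√85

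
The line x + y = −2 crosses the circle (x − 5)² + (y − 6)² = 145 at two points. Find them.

From the line, y = −x − 2. Substituting:
2x² + 6x − 56 = 0  ⟹  x² + 3x − 28 = 0
x = 4 or x = −7, giving (4, −6) and (−7, 5).

(−7, 5) and (4, −6)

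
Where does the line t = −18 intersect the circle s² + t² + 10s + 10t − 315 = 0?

(−19, −18) and (9, −18)

Substitute t = −18:
s² + 10s − 171 = 0
s = 9 or s = −19, giving (9, −18) and (−19, −18).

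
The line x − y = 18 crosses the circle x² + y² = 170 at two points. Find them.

Express y = x − 18 and substitute into the circle:
2x² − 36x + 154 = 0  ⟹  x² − 18x + 77 = 0
x = 11 or x = 7, giving (11, −7) and (7, −11).

(7, −11) and (11, −7)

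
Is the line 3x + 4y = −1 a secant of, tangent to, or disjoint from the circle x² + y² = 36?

secant

Substituting the line into the circle gives 25x² + 6x − 575 = 0.
Discriminant = (6)² − 4·25·(−575) = 57536 > 0.
Two real roots: the line is a secant.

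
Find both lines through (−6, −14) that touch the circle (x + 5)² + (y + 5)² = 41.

Let a tangent through (−6, −14) have slope m. Its distance from (−5, −5) must equal √41:
(1m − (9))² = 41(m² + 1)
20m² + 9m − 20 = 0, so m = 4/5 or m = −5/4.
Through (−6, −14) these give 4x − 5y = 46 and 5x + 4y = −86.

4x − 5y = 46 and 5x + 4y = −86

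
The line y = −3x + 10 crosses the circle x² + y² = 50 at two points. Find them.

(1, 7) and (5, −5)

Substitute y = −3x + 10:
10x² − 60x + 50 = 0  ⟹  x² − 6x + 5 = 0
x = 5 or x = 1, giving (5, −5) and (1, 7).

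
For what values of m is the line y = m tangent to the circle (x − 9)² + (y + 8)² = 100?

m = −18 or m = 2

The line touches the circle iff its distance from (9, −8) is 10:
|0·9 + 1·(−8) − m| / √1 = 10
|m − (−8)| = 10, so m = 2 or m = −18.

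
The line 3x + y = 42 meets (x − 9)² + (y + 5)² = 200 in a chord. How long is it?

8√10

Centre (9, −5), r² = 200. Perpendicular distance d from centre to line = |−20| / √10 = 20/√10.
Chord = 2√(r² − d²) = 2·√(160) = 8√10.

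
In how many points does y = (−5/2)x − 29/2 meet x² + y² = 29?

1

Substituting the line into the circle gives 29x² + 290x + 725 = 0.
Discriminant = (290)² − 4·29·(725) = 0.
A repeated root: the line is tangent.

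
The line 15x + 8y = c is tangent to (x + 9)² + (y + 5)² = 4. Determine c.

c = −209 or c = −141

For a tangent, require d(centre, line) = r = 2.
|15·(−9) + 8·(−5) − c| / √289 = 2
|c − (−175)| = 2·17, so c = −141 or c = −209.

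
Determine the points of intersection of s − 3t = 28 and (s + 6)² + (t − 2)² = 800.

(−26, −18) and (22, −2)

From the line, t = (−28 + s)/3. Substituting:
10s² + 40s − 5720 = 0  ⟹  s² + 4s − 572 = 0
s = 22 or s = −26, giving (22, −2) and (−26, −18).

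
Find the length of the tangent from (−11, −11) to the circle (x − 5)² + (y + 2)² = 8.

√329

With centre O = (5, −2), |OP|² = 337 and r² = 8.
The tangent meets the radius at right angles, so tangent² = |PO|² − r² = 337 − 8 = 329.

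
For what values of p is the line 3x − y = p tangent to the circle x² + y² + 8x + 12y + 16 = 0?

p = −6 ± 6√10

Tangency holds when the distance from the centre (−4, −6) to the line equals the radius 6:
|3·(−4) − 1·(−6) − p| / √10 = 6
|p − (−6)| = 6√10.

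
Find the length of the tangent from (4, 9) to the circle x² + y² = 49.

4√3

With centre O = (0, 0), |OP|² = 97 and r² = 49.
By the tangent–radius right angle, tangent length = √(|PO|² − r²) = √48 = 4√3.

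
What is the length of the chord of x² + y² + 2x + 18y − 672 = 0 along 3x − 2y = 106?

Substitute y = (−106 + 3x)/2:
13x² − 520x + 4732 = 0  ⟹  x² − 40x + 364 = 0
x = 26 or x = 14, giving (26, −14) and (14, −32).
Chord length = distance between (26, −14) and (14, −32) = √468 = 6√13.

6√13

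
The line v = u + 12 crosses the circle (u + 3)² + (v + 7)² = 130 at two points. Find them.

(−12, 0) and (−10, 2)

From the line, v = u + 12. Substituting:
2u² + 44u + 240 = 0  ⟹  u² + 22u + 120 = 0
u = −10 or u = −12, giving (−10, 2) and (−12, 0).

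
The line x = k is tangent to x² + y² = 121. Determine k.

The line touches the circle iff its distance from (0, 0) is 11:
|1·0 + 0·0 − k| / √1 = 11
|k| = 11, so k = 11 or k = −11.

k = −11 or k = 11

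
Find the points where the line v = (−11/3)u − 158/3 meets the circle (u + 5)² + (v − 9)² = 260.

(−19, 17) and (−13, −5)

Express v = (−158 − 11u)/3 and substitute into the circle:
130u² + 4160u + 32110 = 0  ⟹  u² + 32u + 247 = 0
u = −13 or u = −19, giving (−13, −5) and (−19, 17).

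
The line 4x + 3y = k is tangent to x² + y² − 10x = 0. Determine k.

k = −5 or k = 45

The line touches the circle iff its distance from (5, 0) is 5:
|4·5 + 3·0 − k| / √25 = 5
|k − (20)| = 5·5, so k = 45 or k = −5.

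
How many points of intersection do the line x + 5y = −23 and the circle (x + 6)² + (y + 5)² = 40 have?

2

d² = (1·(−6) + 5·(−5) − (−23))²/26 = 32/13; r² = 40.
Since d² < r², the line cuts the circle twice.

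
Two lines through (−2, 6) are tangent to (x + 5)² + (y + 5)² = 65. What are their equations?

7x + 4y = 10 and 4x − 7y = −50

A line y − (6) = m(x − (−2)) is tangent when its distance from (−5, −5) is √65:
[m·(−3) − (−11)]² = 65(m² + 1)
28m² + 33m − 28 = 0, so m = −7/4 or m = 4/7.
Through (−2, 6) these give 7x + 4y = 10 and 4x − 7y = −50.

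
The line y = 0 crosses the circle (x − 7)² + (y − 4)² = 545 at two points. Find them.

(−16, 0) and (30, 0)

Express y = 0 and substitute into the circle:
x² − 14x − 480 = 0
x = 30 or x = −16, giving (30, 0) and (−16, 0).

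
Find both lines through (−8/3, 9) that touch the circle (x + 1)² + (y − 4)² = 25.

Write the tangent as mx − y + (9 − m·(−8/3)) = 0 and set its distance from the centre to 5:
(5/3m − (−5))² = 25(m² + 1)
4m² − 3m = 0, so m = 3/4 or m = 0.
With m = 3/4: 3x − 4y = −44. With m = 0: y = 9.

3x − 4y = −44 and y = 9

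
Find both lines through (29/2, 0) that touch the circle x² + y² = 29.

A line y − (0) = m(x − (29/2)) is tangent when its distance from (0, 0) is √29:
(−29/2m − (0))² = 29(m² + 1)
25m² − 4 = 0, so m = −2/5 or m = 2/5.
With m = −2/5: 2x + 5y = 29. With m = 2/5: 2x − 5y = 29.

2x + 5y = 29 and 2x − 5y = 29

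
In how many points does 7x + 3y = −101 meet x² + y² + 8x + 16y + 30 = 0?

2

d² = (7·(−4) + 3·(−8) − (−101))²/58 = 2401/58; r² = 50.
Since d² < r², the line cuts the circle twice.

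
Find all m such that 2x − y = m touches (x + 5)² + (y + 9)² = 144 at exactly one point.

m = −1 ± 12√5

For a tangent, require d(centre, line) = r = 12.
|2·(−5) − 1·(−9) − m| / √5 = 12
|m − (−1)| = 12√5.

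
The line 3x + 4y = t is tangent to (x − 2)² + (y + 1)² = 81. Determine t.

For a tangent, require d(centre, line) = r = 9.
|3·2 + 4·(−1) − t| / √25 = 9
|t − (2)| = 9·5, so t = 47 or t = −43.

t = −43 or t = 47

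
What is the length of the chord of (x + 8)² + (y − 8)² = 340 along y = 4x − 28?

Express y = 4x − 28 and substitute into the circle:
17x² − 272x + 1020 = 0  ⟹  x² − 16x + 60 = 0
x = 10 or x = 6, giving (10, 12) and (6, −4).
Chord length = distance between (10, 12) and (6, −4) = √272 = 4√17.

4√17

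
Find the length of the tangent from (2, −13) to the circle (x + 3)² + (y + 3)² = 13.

4√7

Centre (−3, −3), r² = 13. |PO|² = (5)² + (−10)² = 125.
The tangent meets the radius at right angles, so tangent² = |PO|² − r² = 125 − 13 = 112.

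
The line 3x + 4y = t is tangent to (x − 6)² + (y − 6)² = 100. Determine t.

t = −8 or t = 92

The line touches the circle iff its distance from (6, 6) is 10:
|3·6 + 4·6 − t| / √25 = 10
|t − (42)| = 10·5, so t = 92 or t = −8.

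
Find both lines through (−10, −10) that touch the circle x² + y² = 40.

A line y − (−10) = m(x − (−10)) is tangent when its distance from (0, 0) is 2√10:
[m·(10) − (10)]² = 40(m² + 1)
3m² − 10m + 3 = 0, so m = 1/3 or m = 3.
Through (−10, −10) these give x − 3y = 20 and 3x − y = −20.

x − 3y = 20 and 3x − y = −20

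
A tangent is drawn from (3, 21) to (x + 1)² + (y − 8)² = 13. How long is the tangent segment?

The centre is (−1, 8) and r = √13. The square of the distance from P to the centre is 16 + 169 = 185.
By the tangent–radius right angle, tangent length = √(|PO|² − r²) = √172 = 2√43.

2√43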